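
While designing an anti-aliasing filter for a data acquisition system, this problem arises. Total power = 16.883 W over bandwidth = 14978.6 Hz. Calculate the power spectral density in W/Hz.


Power spectral density:
PSD = P / BW
    = 16.883 / 14978.6
    = 0.00112714 W/Hz

0.00112714 W/Hz


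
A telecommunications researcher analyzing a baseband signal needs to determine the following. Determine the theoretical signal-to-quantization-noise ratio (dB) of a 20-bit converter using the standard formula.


Theoretical SNR for a full-scale sinusoid:
SNR = 6.02 * N + 1.76
    = 6.02 * 20 + 1.76
    = 120.4 + 1.76
    = 122.16 dB

122.16 dB


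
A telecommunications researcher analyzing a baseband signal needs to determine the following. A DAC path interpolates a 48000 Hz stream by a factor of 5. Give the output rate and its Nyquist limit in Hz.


Step 1 — output sample rate after interpolation by L:
fs_out = L * fs_in = 5 * 48000 = 240000 Hz

Step 2 — Nyquist frequency of the output stream:
f_Nyq = fs_out / 2 = 240000 / 2 = 120000.0 Hz

fs_out = 240000 Hz; f_Nyquist = 120000.0 Hz


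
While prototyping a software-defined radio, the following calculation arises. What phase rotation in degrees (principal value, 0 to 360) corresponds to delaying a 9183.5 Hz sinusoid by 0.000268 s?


Phase shift from frequency and time delay:
phi = 360 * f * t_delay
    = 360 * 9183.5 * 0.000268
    = 886.02 degrees
    mod 360 = 166.02 degrees

166.02 degrees


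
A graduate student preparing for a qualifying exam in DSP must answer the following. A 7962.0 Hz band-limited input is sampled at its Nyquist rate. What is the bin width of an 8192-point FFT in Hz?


Step 1 — Nyquist sampling rate:
fs = 2 * fmax = 2 * 7962.0 = 15924.0 Hz

Step 2 — DFT bin spacing:
df = fs / N = 15924.0 / 8192 = 1.9438 Hz

1.9438 Hz


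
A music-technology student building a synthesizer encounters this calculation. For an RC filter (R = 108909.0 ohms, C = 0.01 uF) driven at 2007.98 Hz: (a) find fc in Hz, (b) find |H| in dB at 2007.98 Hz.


Step 1 — cutoff frequency:
fc = 1 / (2*pi*R*C)
C = 0.01 uF = 1e-08 F
fc = 1 / (2*pi*108909.0*1e-08)
   = 146.136 Hz

Step 2 — magnitude at f = 2007.98 Hz:
|H(f)| = 1 / sqrt(1 + (f/fc)^2)
f/fc = 2007.98 / 146.136 = 13.740488
|H| = 1 / sqrt(1 + 188.80101) = 0.0725856
|H|_dB = 20*log10(0.0725856) = -22.78 dB

fc = 146.136 Hz; |H(2007.98 Hz)| = -22.78 dB


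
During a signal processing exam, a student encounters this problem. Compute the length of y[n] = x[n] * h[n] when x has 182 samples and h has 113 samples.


Linear convolution output length:
L = N + M - 1
  = 182 + 113 - 1
  = 294 samples

294


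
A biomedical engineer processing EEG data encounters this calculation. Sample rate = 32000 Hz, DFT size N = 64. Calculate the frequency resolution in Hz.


DFT frequency resolution:
df = fs / N
   = 32000 / 64
   = 500.0 Hz

500.0 Hz


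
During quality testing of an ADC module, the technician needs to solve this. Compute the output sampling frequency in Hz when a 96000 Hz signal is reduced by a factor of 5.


Decimation reduces the sample rate:
fs_out = fs_in / M
       = 96000 / 5
       = 19200.0 Hz

19200.0 Hz


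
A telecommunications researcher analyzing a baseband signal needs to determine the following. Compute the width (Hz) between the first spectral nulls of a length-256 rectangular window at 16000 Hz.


Main lobe width for a rectangular window:
Width = 2 * fs / N
      = 2 * 16000 / 256
      = 32000 / 256
      = 125.0 Hz

125.0 Hz


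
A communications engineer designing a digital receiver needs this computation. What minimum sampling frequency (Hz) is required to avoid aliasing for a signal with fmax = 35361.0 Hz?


The Nyquist rate is twice the maximum frequency component.
fs_min = 2 * fmax
      = 2 * 35361.0
      = 70722.0 Hz

70722.0


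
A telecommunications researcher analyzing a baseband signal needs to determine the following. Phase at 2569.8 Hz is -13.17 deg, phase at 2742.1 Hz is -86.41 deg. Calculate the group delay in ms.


Group delay from phase difference:
tau = -d(phi)/d(omega)
d(phi) = -73.24 deg = -1.278279 rad
d(omega) = 2*pi*(2742.1 - 2569.8) = 1082.5928 rad/s
tau = -(-1.278279) / 1082.5928
    = 1.1808 ms

1.1808 ms


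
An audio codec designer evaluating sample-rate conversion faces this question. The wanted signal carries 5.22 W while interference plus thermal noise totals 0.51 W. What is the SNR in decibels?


SNR in decibels:
SNR = 10 * log10(Ps / Pn)
    = 10 * log10(5.22 / 0.51)
    = 10 * log10(10.2353)
    = 10 * 1.0101
    = 10.1 dB

10.1 dB


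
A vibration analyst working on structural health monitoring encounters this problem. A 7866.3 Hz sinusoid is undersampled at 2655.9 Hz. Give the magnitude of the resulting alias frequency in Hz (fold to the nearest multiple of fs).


Compute the nearest integer multiple of fs to the signal:
n = round(7866.3 / 2655.9) = 3
f_alias = |7866.3 - 3 * 2655.9|
        = |7866.3 - 7967.7|
        = 101.4 Hz

101.4


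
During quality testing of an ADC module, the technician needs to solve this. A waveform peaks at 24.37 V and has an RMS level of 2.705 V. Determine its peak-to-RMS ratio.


Crest factor is the ratio of peak to RMS:
CF = V_peak / V_rms
   = 24.37 / 2.705
   = 9.0092

9.0092


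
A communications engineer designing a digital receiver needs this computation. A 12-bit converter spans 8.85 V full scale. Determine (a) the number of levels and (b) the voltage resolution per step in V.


Step 1 — number of quantization levels:
L = 2^N = 2^12 = 4096

Step 2 — LSB step size:
delta = Vfs / L
      = 8.85 / 4096
      = 0.00216064 V

Levels = 4096; step size = 0.00216064 V


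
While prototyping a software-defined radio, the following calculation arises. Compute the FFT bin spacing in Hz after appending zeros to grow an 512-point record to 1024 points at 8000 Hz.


Frequency resolution after zero-padding:
N_padded = 512 * 2 = 1024
df = fs / N_padded
   = 8000 / 1024
   = 7.8125 Hz

7.8125 Hz


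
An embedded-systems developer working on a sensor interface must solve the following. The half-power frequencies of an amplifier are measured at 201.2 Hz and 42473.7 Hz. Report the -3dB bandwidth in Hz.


Bandwidth is the difference of -3dB frequencies:
BW = f_high - f_low
   = 42473.7 - 201.2
   = 42272.5 Hz

42272.5 Hz


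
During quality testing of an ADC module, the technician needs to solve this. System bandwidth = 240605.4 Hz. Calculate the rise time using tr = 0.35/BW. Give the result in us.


Rise time from bandwidth relationship:
tr = 0.35 / BW
   = 0.35 / 240605.4
   = 1.454663944e-06 s
   = 1.4547 us

1.4547 us


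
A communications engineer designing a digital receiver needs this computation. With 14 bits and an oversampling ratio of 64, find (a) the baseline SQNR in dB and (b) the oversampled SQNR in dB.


Step 1 — baseline SQNR at Nyquist:
SQNR_base = 6.02*N + 1.76
          = 6.02*14 + 1.76
          = 86.04 dB

Step 2 — oversampling processing gain:
G = 10*log10(OSR) = 10*log10(64) = 18.06 dB

Step 3 — total:
SQNR_total = 86.04 + 18.06 = 104.1 dB

Base SQNR = 86.04 dB; oversampled SQNR = 104.1 dB


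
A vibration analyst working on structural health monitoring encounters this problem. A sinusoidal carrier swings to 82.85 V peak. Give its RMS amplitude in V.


RMS voltage for a sinusoidal waveform:
V_rms = V_peak / sqrt(2)
      = 82.85 / 1.414214
      = 58.584 V

58.584 V


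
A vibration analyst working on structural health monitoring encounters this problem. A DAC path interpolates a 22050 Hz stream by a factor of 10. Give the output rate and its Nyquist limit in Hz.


Step 1 — output sample rate after interpolation by L:
fs_out = L * fs_in = 10 * 22050 = 220500 Hz

Step 2 — Nyquist frequency of the output stream:
f_Nyq = fs_out / 2 = 220500 / 2 = 110250.0 Hz

fs_out = 220500 Hz; f_Nyquist = 110250.0 Hz


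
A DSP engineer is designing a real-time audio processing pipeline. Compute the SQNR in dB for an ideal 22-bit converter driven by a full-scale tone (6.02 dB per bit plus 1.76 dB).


Theoretical SNR for a full-scale sinusoid:
SNR = 6.02 * N + 1.76
    = 6.02 * 22 + 1.76
    = 132.44 + 1.76
    = 134.2 dB

134.2 dB


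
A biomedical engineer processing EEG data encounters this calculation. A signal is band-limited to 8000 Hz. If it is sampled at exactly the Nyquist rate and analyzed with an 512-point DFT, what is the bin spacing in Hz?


Step 1 — Nyquist sampling rate:
fs = 2 * fmax = 2 * 8000 = 16000 Hz

Step 2 — DFT bin spacing:
df = fs / N = 16000 / 512 = 31.25 Hz

31.25 Hz


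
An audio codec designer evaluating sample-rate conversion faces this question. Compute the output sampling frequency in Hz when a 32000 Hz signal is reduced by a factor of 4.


Decimation reduces the sample rate:
fs_out = fs_in / M
       = 32000 / 4
       = 8000.0 Hz

8000.0 Hz


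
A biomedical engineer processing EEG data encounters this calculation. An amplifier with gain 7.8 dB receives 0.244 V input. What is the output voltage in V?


Output voltage from dB gain:
V_out = V_in * 10^(gain_dB / 20)
      = 0.244 * 10^(7.8 / 20)
      = 0.244 * 2.454709
      = 0.5989 V

0.5989 V


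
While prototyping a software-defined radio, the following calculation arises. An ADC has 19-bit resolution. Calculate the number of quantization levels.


Number of quantization levels = 2^N
= 2^19
= 524288

524288


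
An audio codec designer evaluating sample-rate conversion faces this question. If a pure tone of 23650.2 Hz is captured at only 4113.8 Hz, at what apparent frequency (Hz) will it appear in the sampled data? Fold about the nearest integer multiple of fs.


Compute the nearest integer multiple of fs to the signal:
n = round(23650.2 / 4113.8) = 6
f_alias = |23650.2 - 6 * 4113.8|
        = |23650.2 - 24682.8|
        = 1032.6 Hz

1032.6


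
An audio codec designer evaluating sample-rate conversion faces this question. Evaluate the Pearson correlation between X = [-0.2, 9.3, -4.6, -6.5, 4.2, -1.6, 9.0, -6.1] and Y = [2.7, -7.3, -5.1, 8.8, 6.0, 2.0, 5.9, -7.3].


Pearson correlation coefficient (population):
r = cov(X,Y) / (std(X) * std(Y))
Mean X = 0.4375, Mean Y = 0.7125
Cov(X,Y) = 1.870781
Std(X) = 5.987683, Std(Y) = 6.000716
r = 0.0521

0.0521


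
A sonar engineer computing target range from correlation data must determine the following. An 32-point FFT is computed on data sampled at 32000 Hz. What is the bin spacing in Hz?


DFT frequency resolution:
df = fs / N
   = 32000 / 32
   = 1000.0 Hz

1000.0 Hz


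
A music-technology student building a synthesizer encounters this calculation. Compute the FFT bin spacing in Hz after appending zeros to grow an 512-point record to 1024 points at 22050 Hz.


Frequency resolution after zero-padding:
N_padded = 512 * 2 = 1024
df = fs / N_padded
   = 22050 / 1024
   = 21.5332 Hz

21.5332 Hz


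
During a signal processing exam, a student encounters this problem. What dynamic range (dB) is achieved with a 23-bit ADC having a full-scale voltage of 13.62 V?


Dynamic range from full-scale to LSB:
V_min = V_max / 2^bits = 13.62 / 2^23
DR = 20 * log10(V_max / V_min)
   = 20 * log10(2^23)
   = 20 * 23 * log10(2)
   = 138.47 dB

138.47 dB


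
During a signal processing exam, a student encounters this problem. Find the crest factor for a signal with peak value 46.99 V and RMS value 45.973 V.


Crest factor is the ratio of peak to RMS:
CF = V_peak / V_rms
   = 46.99 / 45.973
   = 1.0221

1.0221


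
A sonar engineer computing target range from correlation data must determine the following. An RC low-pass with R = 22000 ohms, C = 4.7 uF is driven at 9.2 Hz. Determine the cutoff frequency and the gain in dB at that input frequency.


Step 1 — cutoff frequency:
fc = 1 / (2*pi*R*C)
C = 4.7 uF = 4.7e-06 F
fc = 1 / (2*pi*22000*4.7e-06)
   = 1.53922 Hz

Step 2 — magnitude at f = 9.2 Hz:
|H(f)| = 1 / sqrt(1 + (f/fc)^2)
f/fc = 9.2 / 1.53922 = 5.977053
|H| = 1 / sqrt(1 + 35.725163) = 0.165013
|H|_dB = 20*log10(0.165013) = -15.65 dB

fc = 1.53922 Hz; |H(9.2 Hz)| = -15.65 dB


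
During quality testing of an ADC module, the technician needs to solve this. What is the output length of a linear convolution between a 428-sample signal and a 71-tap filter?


Linear convolution output length:
L = N + M - 1
  = 428 + 71 - 1
  = 498 samples

498


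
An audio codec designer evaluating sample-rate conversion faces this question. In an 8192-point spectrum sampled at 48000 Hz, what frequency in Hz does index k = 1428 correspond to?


Frequency of DFT bin k:
f_k = k * fs / N
    = 1428 * 48000 / 8192
    = 68544000 / 8192
    = 8367.188 Hz

8367.188 Hz


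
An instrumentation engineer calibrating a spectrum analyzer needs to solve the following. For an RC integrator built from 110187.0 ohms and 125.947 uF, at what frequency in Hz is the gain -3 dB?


Cutoff frequency of a first-order RC filter:
fc = 1 / (2 * pi * R * C)
C = 125.947 uF = 0.000125947 F
fc = 1 / (2 * pi * 110187.0 * 0.000125947)
   = 1 / 87.196299526726
   = 0.011468 Hz

0.011468 Hz


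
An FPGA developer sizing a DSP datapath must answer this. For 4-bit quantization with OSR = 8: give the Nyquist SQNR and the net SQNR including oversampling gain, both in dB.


Step 1 — baseline SQNR at Nyquist:
SQNR_base = 6.02*N + 1.76
          = 6.02*4 + 1.76
          = 25.84 dB

Step 2 — oversampling processing gain:
G = 10*log10(OSR) = 10*log10(8) = 9.03 dB

Step 3 — total:
SQNR_total = 25.84 + 9.03 = 34.87 dB

Base SQNR = 25.84 dB; oversampled SQNR = 34.87 dB


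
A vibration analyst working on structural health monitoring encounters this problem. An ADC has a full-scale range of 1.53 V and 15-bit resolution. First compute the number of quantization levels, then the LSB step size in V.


Step 1 — number of quantization levels:
L = 2^N = 2^15 = 32768

Step 2 — LSB step size:
delta = Vfs / L
      = 1.53 / 32768
      = 4.669e-05 V

Levels = 32768; step size = 4.669e-05 V


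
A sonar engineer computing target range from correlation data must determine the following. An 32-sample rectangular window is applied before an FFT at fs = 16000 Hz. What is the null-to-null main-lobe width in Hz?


Main lobe width for a rectangular window:
Width = 2 * fs / N
      = 2 * 16000 / 32
      = 32000 / 32
      = 1000.0 Hz

1000.0 Hz


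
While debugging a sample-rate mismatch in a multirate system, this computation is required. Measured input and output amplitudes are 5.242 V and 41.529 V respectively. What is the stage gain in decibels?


Voltage gain in dB:
G = 20 * log10(Vout / Vin)
  = 20 * log10(41.529 / 5.242)
  = 20 * log10(7.922358)
  = 20 * 0.898854
  = 17.98 dB

17.98 dB


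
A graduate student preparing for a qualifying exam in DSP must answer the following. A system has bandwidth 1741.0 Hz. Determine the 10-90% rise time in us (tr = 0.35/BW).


Rise time from bandwidth relationship:
tr = 0.35 / BW
   = 0.35 / 1741.0
   = 0.0002010338886 s
   = 201.0339 us

201.0339 us


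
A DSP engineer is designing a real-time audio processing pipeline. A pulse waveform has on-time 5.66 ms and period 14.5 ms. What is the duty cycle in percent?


Duty cycle as a percentage:
DC = (t_on / T) * 100
   = (5.66 / 14.5) * 100
   = 0.390345 * 100
   = 39.03 %

39.03 %


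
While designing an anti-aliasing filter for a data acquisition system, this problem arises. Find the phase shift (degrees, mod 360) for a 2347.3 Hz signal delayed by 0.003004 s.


Phase shift from frequency and time delay:
phi = 360 * f * t_delay
    = 360 * 2347.3 * 0.003004
    = 2538.46 degrees
    mod 360 = 18.46 degrees

18.46 degrees


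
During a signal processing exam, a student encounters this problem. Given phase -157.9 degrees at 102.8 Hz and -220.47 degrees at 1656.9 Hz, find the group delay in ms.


Group delay from phase difference:
tau = -d(phi)/d(omega)
d(phi) = -62.57 deg = -1.092053 rad
d(omega) = 2*pi*(1656.9 - 102.8) = 9764.6983 rad/s
tau = -(-1.092053) / 9764.6983
    = 0.1118 ms

0.1118 ms


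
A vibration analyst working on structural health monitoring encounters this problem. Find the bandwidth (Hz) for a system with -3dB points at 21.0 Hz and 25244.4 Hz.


Bandwidth is the difference of -3dB frequencies:
BW = f_high - f_low
   = 25244.4 - 21.0
   = 25223.4 Hz

25223.4 Hz


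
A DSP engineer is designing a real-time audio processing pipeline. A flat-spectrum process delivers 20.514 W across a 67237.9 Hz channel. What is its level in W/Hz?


Power spectral density:
PSD = P / BW
    = 20.514 / 67237.9
    = 0.0003051 W/Hz

0.0003051 W/Hz


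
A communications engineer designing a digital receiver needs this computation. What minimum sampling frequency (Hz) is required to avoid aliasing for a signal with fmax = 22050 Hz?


The Nyquist rate is twice the maximum frequency component.
fs_min = 2 * fmax
      = 2 * 22050
      = 44100 Hz

44100


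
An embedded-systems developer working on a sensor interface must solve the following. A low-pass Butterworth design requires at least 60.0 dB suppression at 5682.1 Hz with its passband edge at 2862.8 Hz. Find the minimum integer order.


Butterworth filter order formula:
n = log10(10^(A/10) - 1) / (2 * log10(f_stop/f_pass))
10^(60.0/10) - 1 = 999999.0
f_stop/f_pass = 5682.1 / 2862.8 = 1.9848
n = 10.0767 -> ceil = 11

11


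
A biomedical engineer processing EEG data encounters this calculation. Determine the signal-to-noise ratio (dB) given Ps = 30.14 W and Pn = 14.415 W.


SNR in decibels:
SNR = 10 * log10(Ps / Pn)
    = 10 * log10(30.14 / 14.415)
    = 10 * log10(2.0909)
    = 10 * 0.3203
    = 3.2 dB

3.2 dB


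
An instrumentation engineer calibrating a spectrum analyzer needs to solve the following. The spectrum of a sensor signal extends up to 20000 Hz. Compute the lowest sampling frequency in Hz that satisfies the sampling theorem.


The Nyquist rate is twice the maximum frequency component.
fs_min = 2 * fmax
      = 2 * 20000
      = 40000 Hz

40000


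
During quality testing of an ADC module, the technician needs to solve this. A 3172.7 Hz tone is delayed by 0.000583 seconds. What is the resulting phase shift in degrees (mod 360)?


Phase shift from frequency and time delay:
phi = 360 * f * t_delay
    = 360 * 3172.7 * 0.000583
    = 665.89 degrees
    mod 360 = 305.89 degrees

305.89 degrees


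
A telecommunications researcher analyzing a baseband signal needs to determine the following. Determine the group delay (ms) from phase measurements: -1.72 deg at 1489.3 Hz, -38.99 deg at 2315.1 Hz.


Group delay from phase difference:
tau = -d(phi)/d(omega)
d(phi) = -37.27 deg = -0.650484 rad
d(omega) = 2*pi*(2315.1 - 1489.3) = 5188.6544 rad/s
tau = -(-0.650484) / 5188.6544
    = 0.1254 ms

0.1254 ms


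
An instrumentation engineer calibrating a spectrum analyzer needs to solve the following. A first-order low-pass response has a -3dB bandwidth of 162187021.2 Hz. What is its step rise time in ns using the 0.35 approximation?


Rise time from bandwidth relationship:
tr = 0.35 / BW
   = 0.35 / 162187021.2
   = 2.158002517e-09 s
   = 2.158 ns

2.158 ns


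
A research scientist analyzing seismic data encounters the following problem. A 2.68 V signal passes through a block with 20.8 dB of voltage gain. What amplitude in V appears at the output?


Output voltage from dB gain:
V_out = V_in * 10^(gain_dB / 20)
      = 2.68 * 10^(20.8 / 20)
      = 2.68 * 10.964782
      = 29.3856 V

29.3856 V


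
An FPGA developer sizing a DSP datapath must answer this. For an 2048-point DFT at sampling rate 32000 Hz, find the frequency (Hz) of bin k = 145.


Frequency of DFT bin k:
f_k = k * fs / N
    = 145 * 32000 / 2048
    = 4640000 / 2048
    = 2265.625 Hz

2265.625 Hz


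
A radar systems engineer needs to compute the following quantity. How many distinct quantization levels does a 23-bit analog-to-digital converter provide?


Number of quantization levels = 2^N
= 2^23
= 8388608

8388608


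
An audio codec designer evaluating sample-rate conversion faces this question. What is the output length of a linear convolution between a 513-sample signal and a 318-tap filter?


Linear convolution output length:
L = N + M - 1
  = 513 + 318 - 1
  = 830 samples

830


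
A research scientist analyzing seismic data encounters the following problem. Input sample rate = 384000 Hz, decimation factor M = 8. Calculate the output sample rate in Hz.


Decimation reduces the sample rate:
fs_out = fs_in / M
       = 384000 / 8
       = 48000.0 Hz

48000.0 Hz


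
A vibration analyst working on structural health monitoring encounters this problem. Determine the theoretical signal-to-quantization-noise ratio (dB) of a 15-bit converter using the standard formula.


Theoretical SNR for a full-scale sinusoid:
SNR = 6.02 * N + 1.76
    = 6.02 * 15 + 1.76
    = 90.3 + 1.76
    = 92.06 dB

92.06 dB


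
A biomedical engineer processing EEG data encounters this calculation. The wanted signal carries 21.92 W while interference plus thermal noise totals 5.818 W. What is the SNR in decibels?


SNR in decibels:
SNR = 10 * log10(Ps / Pn)
    = 10 * log10(21.92 / 5.818)
    = 10 * log10(3.7676)
    = 10 * 0.5761
    = 5.76 dB

5.76 dB


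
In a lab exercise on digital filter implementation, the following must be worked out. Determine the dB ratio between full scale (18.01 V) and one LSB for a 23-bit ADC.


Dynamic range from full-scale to LSB:
V_min = V_max / 2^bits = 18.01 / 2^23
DR = 20 * log10(V_max / V_min)
   = 20 * log10(2^23)
   = 20 * 23 * log10(2)
   = 138.47 dB

138.47 dB


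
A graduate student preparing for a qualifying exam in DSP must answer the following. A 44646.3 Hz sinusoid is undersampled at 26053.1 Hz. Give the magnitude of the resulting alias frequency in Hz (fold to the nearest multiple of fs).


Compute the nearest integer multiple of fs to the signal:
n = round(44646.3 / 26053.1) = 2
f_alias = |44646.3 - 2 * 26053.1|
        = |44646.3 - 52106.2|
        = 7459.9 Hz

7459.9


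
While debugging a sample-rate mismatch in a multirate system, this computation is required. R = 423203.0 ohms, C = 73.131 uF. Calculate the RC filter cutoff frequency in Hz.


Cutoff frequency of a first-order RC filter:
fc = 1 / (2 * pi * R * C)
C = 73.131 uF = 7.3131e-05 F
fc = 1 / (2 * pi * 423203.0 * 7.3131e-05)
   = 1 / 194.45992685964
   = 0.005142 Hz

0.005142 Hz


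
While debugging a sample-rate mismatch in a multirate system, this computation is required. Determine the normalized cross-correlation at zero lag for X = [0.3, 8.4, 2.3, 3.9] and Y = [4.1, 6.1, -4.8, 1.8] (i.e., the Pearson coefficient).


Pearson correlation coefficient (population):
r = cov(X,Y) / (std(X) * std(Y))
Mean X = 3.725, Mean Y = 1.8
Cov(X,Y) = 5.4075
Std(X) = 2.985276, Std(Y) = 4.103048
r = 0.4415

0.4415


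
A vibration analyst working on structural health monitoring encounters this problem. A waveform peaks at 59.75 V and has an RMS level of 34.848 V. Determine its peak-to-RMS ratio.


Crest factor is the ratio of peak to RMS:
CF = V_peak / V_rms
   = 59.75 / 34.848
   = 1.7146

1.7146


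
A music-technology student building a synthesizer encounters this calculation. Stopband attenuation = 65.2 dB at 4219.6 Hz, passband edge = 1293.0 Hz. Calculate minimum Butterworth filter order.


Butterworth filter order formula:
n = log10(10^(A/10) - 1) / (2 * log10(f_stop/f_pass))
10^(65.2/10) - 1 = 3311310.2148
f_stop/f_pass = 4219.6 / 1293.0 = 3.2634
n = 6.3465 -> ceil = 7

7


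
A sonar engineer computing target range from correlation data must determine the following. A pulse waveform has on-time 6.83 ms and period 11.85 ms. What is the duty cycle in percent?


Duty cycle as a percentage:
DC = (t_on / T) * 100
   = (6.83 / 11.85) * 100
   = 0.576371 * 100
   = 57.64 %

57.64 %


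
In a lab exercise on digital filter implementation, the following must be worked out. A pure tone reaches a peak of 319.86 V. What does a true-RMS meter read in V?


RMS voltage for a sinusoidal waveform:
V_rms = V_peak / sqrt(2)
      = 319.86 / 1.414214
      = 226.175 V

226.175 V


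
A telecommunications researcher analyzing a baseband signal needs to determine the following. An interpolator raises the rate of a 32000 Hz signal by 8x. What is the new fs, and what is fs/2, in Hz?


Step 1 — output sample rate after interpolation by L:
fs_out = L * fs_in = 8 * 32000 = 256000 Hz

Step 2 — Nyquist frequency of the output stream:
f_Nyq = fs_out / 2 = 256000 / 2 = 128000.0 Hz

fs_out = 256000 Hz; f_Nyquist = 128000.0 Hz


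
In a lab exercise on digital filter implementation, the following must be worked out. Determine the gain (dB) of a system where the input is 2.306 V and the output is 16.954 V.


Voltage gain in dB:
G = 20 * log10(Vout / Vin)
  = 20 * log10(16.954 / 2.306)
  = 20 * log10(7.352125)
  = 20 * 0.866413
  = 17.33 dB

17.33 dB


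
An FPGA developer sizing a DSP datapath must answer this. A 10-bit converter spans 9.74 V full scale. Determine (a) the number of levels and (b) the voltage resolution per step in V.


Step 1 — number of quantization levels:
L = 2^N = 2^10 = 1024

Step 2 — LSB step size:
delta = Vfs / L
      = 9.74 / 1024
      = 0.00951172 V

Levels = 1024; step size = 0.00951172 V


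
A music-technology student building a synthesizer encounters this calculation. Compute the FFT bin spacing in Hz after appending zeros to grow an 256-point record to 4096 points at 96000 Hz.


Frequency resolution after zero-padding:
N_padded = 256 * 16 = 4096
df = fs / N_padded
   = 96000 / 4096
   = 23.4375 Hz

23.4375 Hz


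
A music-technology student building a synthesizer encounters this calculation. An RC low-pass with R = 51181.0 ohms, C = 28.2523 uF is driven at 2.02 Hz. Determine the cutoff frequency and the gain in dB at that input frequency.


Step 1 — cutoff frequency:
fc = 1 / (2*pi*R*C)
C = 28.2523 uF = 2.82523e-05 F
fc = 1 / (2*pi*51181.0*2.82523e-05)
   = 0.110067 Hz

Step 2 — magnitude at f = 2.02 Hz:
|H(f)| = 1 / sqrt(1 + (f/fc)^2)
f/fc = 2.02 / 0.110067 = 18.352458
|H| = 1 / sqrt(1 + 336.812715) = 0.0544079
|H|_dB = 20*log10(0.0544079) = -25.29 dB

fc = 0.110067 Hz; |H(2.02 Hz)| = -25.29 dB


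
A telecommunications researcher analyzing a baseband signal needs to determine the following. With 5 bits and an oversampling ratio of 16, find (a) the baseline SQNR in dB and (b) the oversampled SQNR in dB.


Step 1 — baseline SQNR at Nyquist:
SQNR_base = 6.02*N + 1.76
          = 6.02*5 + 1.76
          = 31.86 dB

Step 2 — oversampling processing gain:
G = 10*log10(OSR) = 10*log10(16) = 12.04 dB

Step 3 — total:
SQNR_total = 31.86 + 12.04 = 43.9 dB

Base SQNR = 31.86 dB; oversampled SQNR = 43.9 dB


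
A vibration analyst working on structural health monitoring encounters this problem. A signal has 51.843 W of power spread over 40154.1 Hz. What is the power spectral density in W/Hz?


Power spectral density:
PSD = P / BW
    = 51.843 / 40154.1
    = 0.0012911 W/Hz

0.0012911 W/Hz


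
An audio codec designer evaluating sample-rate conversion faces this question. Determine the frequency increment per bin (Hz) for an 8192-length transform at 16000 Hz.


DFT frequency resolution:
df = fs / N
   = 16000 / 8192
   = 1.9531 Hz

1.9531 Hz


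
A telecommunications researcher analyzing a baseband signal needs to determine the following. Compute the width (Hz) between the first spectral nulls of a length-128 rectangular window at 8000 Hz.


Main lobe width for a rectangular window:
Width = 2 * fs / N
      = 2 * 8000 / 128
      = 16000 / 128
      = 125.0 Hz

125.0 Hz


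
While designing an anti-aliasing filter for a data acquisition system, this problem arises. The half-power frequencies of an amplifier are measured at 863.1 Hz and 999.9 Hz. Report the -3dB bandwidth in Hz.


Bandwidth is the difference of -3dB frequencies:
BW = f_high - f_low
   = 999.9 - 863.1
   = 136.8 Hz

136.8 Hz


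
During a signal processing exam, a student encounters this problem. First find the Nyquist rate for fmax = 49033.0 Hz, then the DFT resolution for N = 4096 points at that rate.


Step 1 — Nyquist sampling rate:
fs = 2 * fmax = 2 * 49033.0 = 98066.0 Hz

Step 2 — DFT bin spacing:
df = fs / N = 98066.0 / 4096 = 23.9419 Hz

23.9419 Hz


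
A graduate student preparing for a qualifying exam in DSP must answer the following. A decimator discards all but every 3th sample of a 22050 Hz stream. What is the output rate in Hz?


Decimation reduces the sample rate:
fs_out = fs_in / M
       = 22050 / 3
       = 7350.0 Hz

7350.0 Hz


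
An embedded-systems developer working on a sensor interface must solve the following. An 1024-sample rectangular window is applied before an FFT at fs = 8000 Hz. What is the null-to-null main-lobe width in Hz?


Main lobe width for a rectangular window:
Width = 2 * fs / N
      = 2 * 8000 / 1024
      = 16000 / 1024
      = 15.625 Hz

15.625 Hz


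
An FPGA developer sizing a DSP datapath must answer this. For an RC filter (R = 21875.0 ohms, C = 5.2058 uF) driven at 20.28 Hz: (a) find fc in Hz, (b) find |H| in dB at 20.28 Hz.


Step 1 — cutoff frequency:
fc = 1 / (2*pi*R*C)
C = 5.2058 uF = 5.2058e-06 F
fc = 1 / (2*pi*21875.0*5.2058e-06)
   = 1.39761 Hz

Step 2 — magnitude at f = 20.28 Hz:
|H(f)| = 1 / sqrt(1 + (f/fc)^2)
f/fc = 20.28 / 1.39761 = 14.510486
|H| = 1 / sqrt(1 + 210.554204) = 0.0687526
|H|_dB = 20*log10(0.0687526) = -23.25 dB

fc = 1.39761 Hz; |H(20.28 Hz)| = -23.25 dB


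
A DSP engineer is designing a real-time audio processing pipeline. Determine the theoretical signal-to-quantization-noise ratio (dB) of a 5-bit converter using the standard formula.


Theoretical SNR for a full-scale sinusoid:
SNR = 6.02 * N + 1.76
    = 6.02 * 5 + 1.76
    = 30.1 + 1.76
    = 31.86 dB

31.86 dB


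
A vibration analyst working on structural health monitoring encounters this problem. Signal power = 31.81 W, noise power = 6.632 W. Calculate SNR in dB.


SNR in decibels:
SNR = 10 * log10(Ps / Pn)
    = 10 * log10(31.81 / 6.632)
    = 10 * log10(4.7964)
    = 10 * 0.6809
    = 6.81 dB

6.81 dB


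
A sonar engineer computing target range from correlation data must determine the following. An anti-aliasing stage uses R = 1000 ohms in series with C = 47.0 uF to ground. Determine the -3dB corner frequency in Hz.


Cutoff frequency of a first-order RC filter:
fc = 1 / (2 * pi * R * C)
C = 47.0 uF = 4.7e-05 F
fc = 1 / (2 * pi * 1000 * 4.7e-05)
   = 1 / 0.29530970943744
   = 3.386275 Hz

3.386275 Hz


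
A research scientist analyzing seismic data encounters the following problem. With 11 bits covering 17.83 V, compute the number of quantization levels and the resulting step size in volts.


Step 1 — number of quantization levels:
L = 2^N = 2^11 = 2048

Step 2 — LSB step size:
delta = Vfs / L
      = 17.83 / 2048
      = 0.00870605 V

Levels = 2048; step size = 0.00870605 V


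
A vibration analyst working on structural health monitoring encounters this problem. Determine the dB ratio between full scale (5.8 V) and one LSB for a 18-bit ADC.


Dynamic range from full-scale to LSB:
V_min = V_max / 2^bits = 5.8 / 2^18
DR = 20 * log10(V_max / V_min)
   = 20 * log10(2^18)
   = 20 * 18 * log10(2)
   = 108.37 dB

108.37 dB


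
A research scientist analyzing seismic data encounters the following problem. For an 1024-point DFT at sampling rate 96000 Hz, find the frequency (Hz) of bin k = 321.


Frequency of DFT bin k:
f_k = k * fs / N
    = 321 * 96000 / 1024
    = 30816000 / 1024
    = 30093.75 Hz

30093.75 Hz


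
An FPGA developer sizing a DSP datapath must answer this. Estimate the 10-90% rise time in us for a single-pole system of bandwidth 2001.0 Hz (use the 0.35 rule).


Rise time from bandwidth relationship:
tr = 0.35 / BW
   = 0.35 / 2001.0
   = 0.0001749125437 s
   = 174.9125 us

174.9125 us


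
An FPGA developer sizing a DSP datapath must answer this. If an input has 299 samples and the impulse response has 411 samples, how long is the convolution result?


Linear convolution output length:
L = N + M - 1
  = 299 + 411 - 1
  = 709 samples

709


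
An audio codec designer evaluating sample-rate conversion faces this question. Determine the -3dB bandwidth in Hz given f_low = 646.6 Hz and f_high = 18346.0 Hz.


Bandwidth is the difference of -3dB frequencies:
BW = f_high - f_low
   = 18346.0 - 646.6
   = 17699.4 Hz

17699.4 Hz


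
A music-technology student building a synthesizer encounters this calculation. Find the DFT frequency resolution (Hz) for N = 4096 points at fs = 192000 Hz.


DFT frequency resolution:
df = fs / N
   = 192000 / 4096
   = 46.875 Hz

46.875 Hz


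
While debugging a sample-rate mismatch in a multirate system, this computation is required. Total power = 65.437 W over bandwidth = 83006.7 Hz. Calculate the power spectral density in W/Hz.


Power spectral density:
PSD = P / BW
    = 65.437 / 83006.7
    = 0.00078833 W/Hz

0.00078833 W/Hz


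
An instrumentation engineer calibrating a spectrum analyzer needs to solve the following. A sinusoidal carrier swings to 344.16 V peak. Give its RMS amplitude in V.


RMS voltage for a sinusoidal waveform:
V_rms = V_peak / sqrt(2)
      = 344.16 / 1.414214
      = 243.358 V

243.358 V


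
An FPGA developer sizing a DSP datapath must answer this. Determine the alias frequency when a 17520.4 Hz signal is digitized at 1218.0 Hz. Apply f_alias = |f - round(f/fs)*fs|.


Compute the nearest integer multiple of fs to the signal:
n = round(17520.4 / 1218.0) = 14
f_alias = |17520.4 - 14 * 1218.0|
        = |17520.4 - 17052.0|
        = 468.4 Hz

468.4


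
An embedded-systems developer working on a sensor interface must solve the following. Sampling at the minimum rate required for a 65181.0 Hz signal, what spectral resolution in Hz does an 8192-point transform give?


Step 1 — Nyquist sampling rate:
fs = 2 * fmax = 2 * 65181.0 = 130362.0 Hz

Step 2 — DFT bin spacing:
df = fs / N = 130362.0 / 8192 = 15.9133 Hz

15.9133 Hz


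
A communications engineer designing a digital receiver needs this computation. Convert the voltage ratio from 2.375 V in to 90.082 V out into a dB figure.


Voltage gain in dB:
G = 20 * log10(Vout / Vin)
  = 20 * log10(90.082 / 2.375)
  = 20 * log10(37.929263)
  = 20 * 1.578974
  = 31.58 dB

31.58 dB


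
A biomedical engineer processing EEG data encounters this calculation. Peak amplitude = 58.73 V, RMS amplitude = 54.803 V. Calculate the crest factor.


Crest factor is the ratio of peak to RMS:
CF = V_peak / V_rms
   = 58.73 / 54.803
   = 1.0717

1.0717


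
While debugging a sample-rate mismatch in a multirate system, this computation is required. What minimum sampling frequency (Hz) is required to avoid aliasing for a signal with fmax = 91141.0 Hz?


The Nyquist rate is twice the maximum frequency component.
fs_min = 2 * fmax
      = 2 * 91141.0
      = 182282.0 Hz

182282.0


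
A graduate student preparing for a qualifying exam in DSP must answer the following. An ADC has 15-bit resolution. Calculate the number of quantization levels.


Number of quantization levels = 2^N
= 2^15
= 32768

32768


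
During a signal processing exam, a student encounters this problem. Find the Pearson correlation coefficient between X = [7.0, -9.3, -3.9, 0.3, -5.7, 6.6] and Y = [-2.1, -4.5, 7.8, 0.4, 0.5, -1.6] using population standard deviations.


Pearson correlation coefficient (population):
r = cov(X,Y) / (std(X) * std(Y))
Mean X = -0.8333, Mean Y = 0.0833
Cov(X,Y) = -2.690556
Std(X) = 6.09198, Std(Y) = 3.839018
r = -0.115

-0.115


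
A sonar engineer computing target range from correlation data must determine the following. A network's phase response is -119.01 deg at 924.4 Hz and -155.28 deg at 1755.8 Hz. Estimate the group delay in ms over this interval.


Group delay from phase difference:
tau = -d(phi)/d(omega)
d(phi) = -36.27 deg = -0.633031 rad
d(omega) = 2*pi*(1755.8 - 924.4) = 5223.8403 rad/s
tau = -(-0.633031) / 5223.8403
    = 0.1212 ms

0.1212 ms


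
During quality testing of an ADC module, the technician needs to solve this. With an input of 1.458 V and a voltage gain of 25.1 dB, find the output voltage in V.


Output voltage from dB gain:
V_out = V_in * 10^(gain_dB / 20)
      = 1.458 * 10^(25.1 / 20)
      = 1.458 * 17.988709
      = 26.2275 V

26.2275 V


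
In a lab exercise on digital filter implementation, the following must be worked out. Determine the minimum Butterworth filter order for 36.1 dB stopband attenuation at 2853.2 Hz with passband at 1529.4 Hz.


Butterworth filter order formula:
n = log10(10^(A/10) - 1) / (2 * log10(f_stop/f_pass))
10^(36.1/10) - 1 = 4072.8028
f_stop/f_pass = 2853.2 / 1529.4 = 1.8656
n = 6.665 -> ceil = 7

7


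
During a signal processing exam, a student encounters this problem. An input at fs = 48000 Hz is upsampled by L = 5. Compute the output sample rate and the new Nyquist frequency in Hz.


Step 1 — output sample rate after interpolation by L:
fs_out = L * fs_in = 5 * 48000 = 240000 Hz

Step 2 — Nyquist frequency of the output stream:
f_Nyq = fs_out / 2 = 240000 / 2 = 120000.0 Hz

fs_out = 240000 Hz; f_Nyquist = 120000.0 Hz


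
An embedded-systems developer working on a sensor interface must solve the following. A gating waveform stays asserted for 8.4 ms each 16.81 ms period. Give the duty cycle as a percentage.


Duty cycle as a percentage:
DC = (t_on / T) * 100
   = (8.4 / 16.81) * 100
   = 0.499703 * 100
   = 49.97 %

49.97 %


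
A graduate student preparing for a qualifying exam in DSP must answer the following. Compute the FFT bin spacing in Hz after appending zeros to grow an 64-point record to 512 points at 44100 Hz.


Frequency resolution after zero-padding:
N_padded = 64 * 8 = 512
df = fs / N_padded
   = 44100 / 512
   = 86.1328 Hz

86.1328 Hz


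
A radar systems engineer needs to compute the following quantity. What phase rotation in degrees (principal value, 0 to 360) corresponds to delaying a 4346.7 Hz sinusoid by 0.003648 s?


Phase shift from frequency and time delay:
phi = 360 * f * t_delay
    = 360 * 4346.7 * 0.003648
    = 5708.43 degrees
    mod 360 = 308.43 degrees

308.43 degrees


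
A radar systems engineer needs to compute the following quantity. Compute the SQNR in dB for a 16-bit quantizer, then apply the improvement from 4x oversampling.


Step 1 — baseline SQNR at Nyquist:
SQNR_base = 6.02*N + 1.76
          = 6.02*16 + 1.76
          = 98.08 dB

Step 2 — oversampling processing gain:
G = 10*log10(OSR) = 10*log10(4) = 6.02 dB

Step 3 — total:
SQNR_total = 98.08 + 6.02 = 104.1 dB

Base SQNR = 98.08 dB; oversampled SQNR = 104.1 dB


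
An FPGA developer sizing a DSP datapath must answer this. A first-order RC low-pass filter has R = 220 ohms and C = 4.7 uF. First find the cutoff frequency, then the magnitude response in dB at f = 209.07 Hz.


Step 1 — cutoff frequency:
fc = 1 / (2*pi*R*C)
C = 4.7 uF = 4.7e-06 F
fc = 1 / (2*pi*220*4.7e-06)
   = 153.922 Hz

Step 2 — magnitude at f = 209.07 Hz:
|H(f)| = 1 / sqrt(1 + (f/fc)^2)
f/fc = 209.07 / 153.922 = 1.358285
|H| = 1 / sqrt(1 + 1.844938) = 0.5928756
|H|_dB = 20*log10(0.5928756) = -4.54 dB

fc = 153.922 Hz; |H(209.07 Hz)| = -4.54 dB


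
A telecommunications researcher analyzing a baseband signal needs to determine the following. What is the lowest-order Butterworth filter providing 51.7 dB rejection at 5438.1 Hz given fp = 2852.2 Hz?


Butterworth filter order formula:
n = log10(10^(A/10) - 1) / (2 * log10(f_stop/f_pass))
10^(51.7/10) - 1 = 147909.8388
f_stop/f_pass = 5438.1 / 2852.2 = 1.9066
n = 9.2233 -> ceil = 10

10


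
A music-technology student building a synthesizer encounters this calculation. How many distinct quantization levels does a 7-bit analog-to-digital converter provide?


Number of quantization levels = 2^N
= 2^7
= 128

128
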